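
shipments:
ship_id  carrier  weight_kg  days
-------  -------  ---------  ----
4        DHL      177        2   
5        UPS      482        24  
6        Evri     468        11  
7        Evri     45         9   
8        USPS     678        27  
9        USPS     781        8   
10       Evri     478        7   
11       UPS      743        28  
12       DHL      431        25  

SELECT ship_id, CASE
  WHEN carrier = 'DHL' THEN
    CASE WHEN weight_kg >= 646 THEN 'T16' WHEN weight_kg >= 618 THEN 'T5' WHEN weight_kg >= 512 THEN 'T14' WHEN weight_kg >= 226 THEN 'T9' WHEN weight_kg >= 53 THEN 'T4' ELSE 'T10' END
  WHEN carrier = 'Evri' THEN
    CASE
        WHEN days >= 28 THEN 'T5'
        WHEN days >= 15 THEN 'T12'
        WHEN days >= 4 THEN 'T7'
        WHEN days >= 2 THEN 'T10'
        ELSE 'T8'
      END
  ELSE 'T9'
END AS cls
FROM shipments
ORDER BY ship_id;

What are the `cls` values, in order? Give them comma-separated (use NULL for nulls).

T4, T9, T7, T7, T9, T9, T7, T9, T9

ship_id=4: carrier='DHL' → inner[weight_kg >= 53] → T4
ship_id=5: carrier='UPS' → outer ELSE → T9
ship_id=6: carrier='Evri' → inner[days >= 4] → T7
ship_id=7: carrier='Evri' → inner[days >= 4] → T7
ship_id=8: carrier='USPS' → outer ELSE → T9
ship_id=9: carrier='USPS' → outer ELSE → T9
ship_id=10: carrier='Evri' → inner[days >= 4] → T7
ship_id=11: carrier='UPS' → outer ELSE → T9
ship_id=12: carrier='DHL' → inner[weight_kg >= 226] → T9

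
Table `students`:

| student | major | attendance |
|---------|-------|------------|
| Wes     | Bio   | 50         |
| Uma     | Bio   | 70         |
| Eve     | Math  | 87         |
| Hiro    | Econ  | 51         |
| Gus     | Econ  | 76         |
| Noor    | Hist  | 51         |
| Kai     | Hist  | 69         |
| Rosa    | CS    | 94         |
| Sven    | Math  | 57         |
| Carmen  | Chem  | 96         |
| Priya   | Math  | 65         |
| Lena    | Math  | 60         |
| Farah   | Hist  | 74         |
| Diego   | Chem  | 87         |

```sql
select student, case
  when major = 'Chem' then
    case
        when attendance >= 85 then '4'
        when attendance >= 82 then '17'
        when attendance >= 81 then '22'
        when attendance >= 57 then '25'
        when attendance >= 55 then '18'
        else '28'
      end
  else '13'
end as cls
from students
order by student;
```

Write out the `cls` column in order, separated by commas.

student=Carmen: major='Chem' → inner[attendance >= 85] → 4
student=Diego: major='Chem' → inner[attendance >= 85] → 4
student=Eve: major='Math' → outer ELSE → 13
student=Farah: major='Hist' → outer ELSE → 13
student=Gus: major='Econ' → outer ELSE → 13
student=Hiro: major='Econ' → outer ELSE → 13
student=Kai: major='Hist' → outer ELSE → 13
student=Lena: major='Math' → outer ELSE → 13
student=Noor: major='Hist' → outer ELSE → 13
student=Priya: major='Math' → outer ELSE → 13
student=Rosa: major='CS' → outer ELSE → 13
student=Sven: major='Math' → outer ELSE → 13
student=Uma: major='Bio' → outer ELSE → 13
student=Wes: major='Bio' → outer ELSE → 13

4, 4, 13, 13, 13, 13, 13, 13, 13, 13, 13, 13, 13, 13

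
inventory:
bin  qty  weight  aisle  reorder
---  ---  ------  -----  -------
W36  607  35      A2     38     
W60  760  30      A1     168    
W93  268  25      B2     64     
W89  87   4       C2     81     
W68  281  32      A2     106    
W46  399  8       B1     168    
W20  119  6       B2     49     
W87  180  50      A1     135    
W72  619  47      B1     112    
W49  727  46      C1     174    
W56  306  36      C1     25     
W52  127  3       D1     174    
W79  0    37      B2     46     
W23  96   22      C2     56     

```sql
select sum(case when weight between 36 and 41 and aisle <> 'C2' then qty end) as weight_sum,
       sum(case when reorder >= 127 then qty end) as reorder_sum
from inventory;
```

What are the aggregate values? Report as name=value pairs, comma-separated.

[weight_sum: weight between 36 and 41 and aisle <> 'C2']
bin=W36: ✗
bin=W60: ✗
bin=W93: ✗
bin=W89: ✗
bin=W68: ✗
bin=W46: ✗
bin=W20: ✗
bin=W87: ✗
bin=W72: ✗
bin=W49: ✗
bin=W56: ✓ → 306
bin=W52: ✗
bin=W79: ✓ → 0
bin=W23: ✗
weight_sum = 306
—
[reorder_sum: reorder >= 127]
bin=W36: ✗
bin=W60: ✓ → 760
bin=W93: ✗
bin=W89: ✗
bin=W68: ✗
bin=W46: ✓ → 399
bin=W20: ✗
bin=W87: ✓ → 180
bin=W72: ✗
bin=W49: ✓ → 727
bin=W56: ✗
bin=W52: ✓ → 127
bin=W79: ✗
bin=W23: ✗
reorder_sum = 760 + 399 + 180 + 727 + 127 = 2193

weight_sum=306, reorder_sum=2193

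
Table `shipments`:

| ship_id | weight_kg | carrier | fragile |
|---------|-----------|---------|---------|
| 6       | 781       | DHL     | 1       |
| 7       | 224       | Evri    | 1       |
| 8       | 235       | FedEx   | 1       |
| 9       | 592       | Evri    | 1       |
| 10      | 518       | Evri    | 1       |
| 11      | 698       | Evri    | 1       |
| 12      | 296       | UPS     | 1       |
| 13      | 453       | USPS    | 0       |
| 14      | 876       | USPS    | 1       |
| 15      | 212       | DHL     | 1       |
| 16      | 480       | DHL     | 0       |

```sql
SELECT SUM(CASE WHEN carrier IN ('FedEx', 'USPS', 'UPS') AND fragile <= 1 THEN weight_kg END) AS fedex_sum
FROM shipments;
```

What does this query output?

1860

ship_id=6: ✗
ship_id=7: ✗
ship_id=8: ✓ → 235
ship_id=9: ✗
ship_id=10: ✗
ship_id=11: ✗
ship_id=12: ✓ → 296
ship_id=13: ✓ → 453
ship_id=14: ✓ → 876
ship_id=15: ✗
ship_id=16: ✗
fedex_sum = 235 + 296 + 453 + 876 = 1860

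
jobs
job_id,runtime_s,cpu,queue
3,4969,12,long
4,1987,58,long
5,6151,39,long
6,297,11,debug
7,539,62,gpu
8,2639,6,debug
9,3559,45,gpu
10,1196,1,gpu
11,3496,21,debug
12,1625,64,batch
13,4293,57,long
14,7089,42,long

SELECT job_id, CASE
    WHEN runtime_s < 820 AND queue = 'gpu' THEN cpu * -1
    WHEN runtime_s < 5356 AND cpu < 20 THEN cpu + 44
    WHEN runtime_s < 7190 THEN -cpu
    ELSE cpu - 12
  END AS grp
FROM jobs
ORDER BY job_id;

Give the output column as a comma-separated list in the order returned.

job_id=3: runtime_s < 5356 AND cpu < 20 → 56
job_id=4: runtime_s < 7190 → -58
job_id=5: runtime_s < 7190 → -39
job_id=6: runtime_s < 5356 AND cpu < 20 → 55
job_id=7: runtime_s < 820 AND queue = 'gpu' → -62
job_id=8: runtime_s < 5356 AND cpu < 20 → 50
job_id=9: runtime_s < 7190 → -45
job_id=10: runtime_s < 5356 AND cpu < 20 → 45
job_id=11: runtime_s < 7190 → -21
job_id=12: runtime_s < 7190 → -64
job_id=13: runtime_s < 7190 → -57
job_id=14: runtime_s < 7190 → -42

56, -58, -39, 55, -62, 50, -45, 45, -21, -64, -57, -42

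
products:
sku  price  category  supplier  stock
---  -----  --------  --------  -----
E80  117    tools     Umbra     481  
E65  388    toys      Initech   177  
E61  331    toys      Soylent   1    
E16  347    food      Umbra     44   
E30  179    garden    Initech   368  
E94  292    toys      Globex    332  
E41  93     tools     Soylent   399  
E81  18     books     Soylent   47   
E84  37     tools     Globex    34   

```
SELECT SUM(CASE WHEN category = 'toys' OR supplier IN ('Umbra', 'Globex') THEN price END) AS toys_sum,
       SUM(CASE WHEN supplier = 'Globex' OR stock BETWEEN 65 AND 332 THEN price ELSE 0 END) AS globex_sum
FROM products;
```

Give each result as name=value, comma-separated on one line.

[toys_sum: category = 'toys' OR supplier IN ('Umbra', 'Globex')]
sku=E80: ✓ → 117
sku=E65: ✓ → 388
sku=E61: ✓ → 331
sku=E16: ✓ → 347
sku=E30: ✗
sku=E94: ✓ → 292
sku=E41: ✗
sku=E81: ✗
sku=E84: ✓ → 37
toys_sum = 117 + 388 + 331 + 347 + 292 + 37 = 1512
—
[globex_sum: supplier = 'Globex' OR stock BETWEEN 65 AND 332]
sku=E80: ✗
sku=E65: ✓ → 388
sku=E61: ✗
sku=E16: ✗
sku=E30: ✗
sku=E94: ✓ → 292
sku=E41: ✗
sku=E81: ✗
sku=E84: ✓ → 37
globex_sum = 388 + 292 + 37 = 717

toys_sum=1512, globex_sum=717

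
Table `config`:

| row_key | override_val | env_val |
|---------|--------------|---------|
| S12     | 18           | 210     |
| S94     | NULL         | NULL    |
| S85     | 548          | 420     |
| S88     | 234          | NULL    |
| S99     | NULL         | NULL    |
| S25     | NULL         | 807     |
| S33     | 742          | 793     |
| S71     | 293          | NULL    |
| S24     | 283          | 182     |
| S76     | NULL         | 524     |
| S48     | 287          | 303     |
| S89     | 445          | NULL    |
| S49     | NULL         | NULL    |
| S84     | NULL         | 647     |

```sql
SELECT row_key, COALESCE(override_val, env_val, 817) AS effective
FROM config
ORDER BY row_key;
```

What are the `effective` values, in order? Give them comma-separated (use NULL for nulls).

row_key=S12: override_val=18 → 18
row_key=S24: override_val=283 → 283
row_key=S25: override_val=NULL, env_val=807 → 807
row_key=S33: override_val=742 → 742
row_key=S48: override_val=287 → 287
row_key=S49: override_val=NULL, env_val=NULL, → literal 817 → 817
row_key=S71: override_val=293 → 293
row_key=S76: override_val=NULL, env_val=524 → 524
row_key=S84: override_val=NULL, env_val=647 → 647
row_key=S85: override_val=548 → 548
row_key=S88: override_val=234 → 234
row_key=S89: override_val=445 → 445
row_key=S94: override_val=NULL, env_val=NULL, → literal 817 → 817
row_key=S99: override_val=NULL, env_val=NULL, → literal 817 → 817

18, 283, 807, 742, 287, 817, 293, 524, 647, 548, 234, 445, 817, 817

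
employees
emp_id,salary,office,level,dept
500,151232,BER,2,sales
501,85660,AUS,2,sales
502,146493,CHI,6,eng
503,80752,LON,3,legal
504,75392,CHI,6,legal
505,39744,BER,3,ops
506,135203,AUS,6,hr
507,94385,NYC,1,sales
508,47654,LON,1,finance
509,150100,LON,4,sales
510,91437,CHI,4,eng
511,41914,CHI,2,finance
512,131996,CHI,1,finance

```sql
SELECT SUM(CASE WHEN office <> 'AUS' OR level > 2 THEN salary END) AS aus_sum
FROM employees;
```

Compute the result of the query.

emp_id=500: ✓ → 151232
emp_id=501: ✗
emp_id=502: ✓ → 146493
emp_id=503: ✓ → 80752
emp_id=504: ✓ → 75392
emp_id=505: ✓ → 39744
emp_id=506: ✓ → 135203
emp_id=507: ✓ → 94385
emp_id=508: ✓ → 47654
emp_id=509: ✓ → 150100
emp_id=510: ✓ → 91437
emp_id=511: ✓ → 41914
emp_id=512: ✓ → 131996
aus_sum = 151232 + 146493 + 80752 + 75392 + 39744 + 135203 + 94385 + 47654 + 150100 + 91437 + 41914 + 131996 = 1186302

1186302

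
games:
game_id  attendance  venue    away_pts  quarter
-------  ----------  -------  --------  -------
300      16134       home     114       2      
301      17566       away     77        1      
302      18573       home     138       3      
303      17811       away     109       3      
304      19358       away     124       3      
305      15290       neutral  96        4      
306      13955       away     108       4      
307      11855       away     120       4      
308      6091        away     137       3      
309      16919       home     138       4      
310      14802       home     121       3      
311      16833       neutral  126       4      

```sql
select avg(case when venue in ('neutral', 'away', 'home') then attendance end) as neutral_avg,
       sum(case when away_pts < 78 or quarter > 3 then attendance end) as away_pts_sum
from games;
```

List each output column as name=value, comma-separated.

neutral_avg=15432.25, away_pts_sum=92418

[neutral_avg: venue in ('neutral', 'away', 'home')]
game_id=300: ✓ → 16134
game_id=301: ✓ → 17566
game_id=302: ✓ → 18573
game_id=303: ✓ → 17811
game_id=304: ✓ → 19358
game_id=305: ✓ → 15290
game_id=306: ✓ → 13955
game_id=307: ✓ → 11855
game_id=308: ✓ → 6091
game_id=309: ✓ → 16919
game_id=310: ✓ → 14802
game_id=311: ✓ → 16833
neutral_avg = (16134 + 17566 + 18573 + 17811 + 19358 + 15290 + 13955 + 11855 + 6091 + 16919 + 14802 + 16833) / 12 = 15432.25
—
[away_pts_sum: away_pts < 78 or quarter > 3]
game_id=300: ✗
game_id=301: ✓ → 17566
game_id=302: ✗
game_id=303: ✗
game_id=304: ✗
game_id=305: ✓ → 15290
game_id=306: ✓ → 13955
game_id=307: ✓ → 11855
game_id=308: ✗
game_id=309: ✓ → 16919
game_id=310: ✗
game_id=311: ✓ → 16833
away_pts_sum = 17566 + 15290 + 13955 + 11855 + 16919 + 16833 = 92418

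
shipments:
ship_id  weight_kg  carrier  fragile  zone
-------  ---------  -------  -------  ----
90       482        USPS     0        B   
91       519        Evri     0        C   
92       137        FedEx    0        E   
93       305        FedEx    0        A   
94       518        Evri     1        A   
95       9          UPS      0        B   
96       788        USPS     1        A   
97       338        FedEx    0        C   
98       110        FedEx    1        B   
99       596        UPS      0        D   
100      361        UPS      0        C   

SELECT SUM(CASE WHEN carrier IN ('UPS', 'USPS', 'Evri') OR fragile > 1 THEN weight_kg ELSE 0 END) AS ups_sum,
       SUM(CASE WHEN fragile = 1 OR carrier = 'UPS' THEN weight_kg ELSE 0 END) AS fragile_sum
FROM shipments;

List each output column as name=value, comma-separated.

[ups_sum: carrier IN ('UPS', 'USPS', 'Evri') OR fragile > 1]
ship_id=90: ✓ → 482
ship_id=91: ✓ → 519
ship_id=92: ✗
ship_id=93: ✗
ship_id=94: ✓ → 518
ship_id=95: ✓ → 9
ship_id=96: ✓ → 788
ship_id=97: ✗
ship_id=98: ✗
ship_id=99: ✓ → 596
ship_id=100: ✓ → 361
ups_sum = 482 + 519 + 518 + 9 + 788 + 596 + 361 = 3273
—
[fragile_sum: fragile = 1 OR carrier = 'UPS']
ship_id=90: ✗
ship_id=91: ✗
ship_id=92: ✗
ship_id=93: ✗
ship_id=94: ✓ → 518
ship_id=95: ✓ → 9
ship_id=96: ✓ → 788
ship_id=97: ✗
ship_id=98: ✓ → 110
ship_id=99: ✓ → 596
ship_id=100: ✓ → 361
fragile_sum = 518 + 9 + 788 + 110 + 596 + 361 = 2382

ups_sum=3273, fragile_sum=2382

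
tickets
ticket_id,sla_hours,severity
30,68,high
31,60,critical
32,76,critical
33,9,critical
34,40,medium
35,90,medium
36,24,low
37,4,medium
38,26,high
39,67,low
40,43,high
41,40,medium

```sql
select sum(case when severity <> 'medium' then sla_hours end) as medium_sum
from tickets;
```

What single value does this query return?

373

ticket_id=30: ✓ → 68
ticket_id=31: ✓ → 60
ticket_id=32: ✓ → 76
ticket_id=33: ✓ → 9
ticket_id=34: ✗
ticket_id=35: ✗
ticket_id=36: ✓ → 24
ticket_id=37: ✗
ticket_id=38: ✓ → 26
ticket_id=39: ✓ → 67
ticket_id=40: ✓ → 43
ticket_id=41: ✗
medium_sum = 68 + 60 + 76 + 9 + 24 + 26 + 67 + 43 = 373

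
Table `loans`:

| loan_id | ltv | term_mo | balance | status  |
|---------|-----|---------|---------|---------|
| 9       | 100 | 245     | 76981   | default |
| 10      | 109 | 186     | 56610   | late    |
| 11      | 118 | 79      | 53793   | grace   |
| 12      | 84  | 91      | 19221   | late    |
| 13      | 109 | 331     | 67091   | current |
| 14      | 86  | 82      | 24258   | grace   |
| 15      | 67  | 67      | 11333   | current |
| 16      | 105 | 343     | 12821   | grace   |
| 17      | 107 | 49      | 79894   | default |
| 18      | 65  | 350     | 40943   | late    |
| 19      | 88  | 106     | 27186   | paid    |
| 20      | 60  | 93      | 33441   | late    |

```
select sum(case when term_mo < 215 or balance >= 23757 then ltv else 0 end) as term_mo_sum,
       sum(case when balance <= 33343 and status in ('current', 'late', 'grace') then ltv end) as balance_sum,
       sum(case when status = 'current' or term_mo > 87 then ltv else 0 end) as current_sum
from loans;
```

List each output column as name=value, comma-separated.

term_mo_sum=993, balance_sum=342, current_sum=787

[term_mo_sum: term_mo < 215 or balance >= 23757]
loan_id=9: ✓ → 100
loan_id=10: ✓ → 109
loan_id=11: ✓ → 118
loan_id=12: ✓ → 84
loan_id=13: ✓ → 109
loan_id=14: ✓ → 86
loan_id=15: ✓ → 67
loan_id=16: ✗
loan_id=17: ✓ → 107
loan_id=18: ✓ → 65
loan_id=19: ✓ → 88
loan_id=20: ✓ → 60
term_mo_sum = 100 + 109 + 118 + 84 + 109 + 86 + 67 + 107 + 65 + 88 + 60 = 993
—
[balance_sum: balance <= 33343 and status in ('current', 'late', 'grace')]
loan_id=9: ✗
loan_id=10: ✗
loan_id=11: ✗
loan_id=12: ✓ → 84
loan_id=13: ✗
loan_id=14: ✓ → 86
loan_id=15: ✓ → 67
loan_id=16: ✓ → 105
loan_id=17: ✗
loan_id=18: ✗
loan_id=19: ✗
loan_id=20: ✗
balance_sum = 84 + 86 + 67 + 105 = 342
—
[current_sum: status = 'current' or term_mo > 87]
loan_id=9: ✓ → 100
loan_id=10: ✓ → 109
loan_id=11: ✗
loan_id=12: ✓ → 84
loan_id=13: ✓ → 109
loan_id=14: ✗
loan_id=15: ✓ → 67
loan_id=16: ✓ → 105
loan_id=17: ✗
loan_id=18: ✓ → 65
loan_id=19: ✓ → 88
loan_id=20: ✓ → 60
current_sum = 100 + 109 + 84 + 109 + 67 + 105 + 65 + 88 + 60 = 787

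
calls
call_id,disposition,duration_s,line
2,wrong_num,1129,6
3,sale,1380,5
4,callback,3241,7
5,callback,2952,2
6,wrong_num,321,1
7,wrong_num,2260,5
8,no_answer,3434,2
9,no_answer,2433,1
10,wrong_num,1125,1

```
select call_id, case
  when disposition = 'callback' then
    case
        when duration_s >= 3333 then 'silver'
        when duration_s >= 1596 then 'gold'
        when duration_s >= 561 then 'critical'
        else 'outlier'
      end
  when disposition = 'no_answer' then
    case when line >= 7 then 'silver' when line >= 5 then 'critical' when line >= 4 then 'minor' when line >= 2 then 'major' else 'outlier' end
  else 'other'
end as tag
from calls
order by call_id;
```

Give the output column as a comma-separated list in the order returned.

other, other, gold, gold, other, other, major, outlier, other

call_id=2: disposition='wrong_num' → outer ELSE → other
call_id=3: disposition='sale' → outer ELSE → other
call_id=4: disposition='callback' → inner[duration_s >= 1596] → gold
call_id=5: disposition='callback' → inner[duration_s >= 1596] → gold
call_id=6: disposition='wrong_num' → outer ELSE → other
call_id=7: disposition='wrong_num' → outer ELSE → other
call_id=8: disposition='no_answer' → inner[line >= 2] → major
call_id=9: disposition='no_answer' → inner[ELSE] → outlier
call_id=10: disposition='wrong_num' → outer ELSE → other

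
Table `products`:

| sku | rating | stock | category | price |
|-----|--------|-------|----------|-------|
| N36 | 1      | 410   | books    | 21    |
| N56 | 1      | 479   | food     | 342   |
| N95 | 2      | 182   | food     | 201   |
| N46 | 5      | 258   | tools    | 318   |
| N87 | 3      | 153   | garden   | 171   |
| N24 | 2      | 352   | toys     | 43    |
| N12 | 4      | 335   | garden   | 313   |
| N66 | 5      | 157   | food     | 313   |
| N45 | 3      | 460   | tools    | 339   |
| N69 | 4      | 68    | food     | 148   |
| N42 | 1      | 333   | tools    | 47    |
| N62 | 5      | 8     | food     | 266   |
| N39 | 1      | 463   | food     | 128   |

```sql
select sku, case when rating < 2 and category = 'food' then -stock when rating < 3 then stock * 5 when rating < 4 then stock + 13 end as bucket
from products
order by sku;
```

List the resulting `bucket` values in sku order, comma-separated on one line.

NULL, 1760, 2050, -463, 1665, 473, NULL, -479, NULL, NULL, NULL, 166, 910

sku=N12: (no match → NULL) → NULL
sku=N24: rating < 3 → 1760
sku=N36: rating < 3 → 2050
sku=N39: rating < 2 and category = 'food' → -463
sku=N42: rating < 3 → 1665
sku=N45: rating < 4 → 473
sku=N46: (no match → NULL) → NULL
sku=N56: rating < 2 and category = 'food' → -479
sku=N62: (no match → NULL) → NULL
sku=N66: (no match → NULL) → NULL
sku=N69: (no match → NULL) → NULL
sku=N87: rating < 4 → 166
sku=N95: rating < 3 → 910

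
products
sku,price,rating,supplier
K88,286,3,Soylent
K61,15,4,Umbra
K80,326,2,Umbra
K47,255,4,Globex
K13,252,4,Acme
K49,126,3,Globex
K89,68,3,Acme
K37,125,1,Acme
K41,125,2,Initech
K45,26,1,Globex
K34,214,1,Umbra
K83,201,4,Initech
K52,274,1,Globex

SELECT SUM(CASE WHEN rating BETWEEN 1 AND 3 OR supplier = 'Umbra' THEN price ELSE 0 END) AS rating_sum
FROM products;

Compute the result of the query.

1585

sku=K88: ✓ → 286
sku=K61: ✓ → 15
sku=K80: ✓ → 326
sku=K47: ✗
sku=K13: ✗
sku=K49: ✓ → 126
sku=K89: ✓ → 68
sku=K37: ✓ → 125
sku=K41: ✓ → 125
sku=K45: ✓ → 26
sku=K34: ✓ → 214
sku=K83: ✗
sku=K52: ✓ → 274
rating_sum = 286 + 15 + 326 + 126 + 68 + 125 + 125 + 26 + 214 + 274 = 1585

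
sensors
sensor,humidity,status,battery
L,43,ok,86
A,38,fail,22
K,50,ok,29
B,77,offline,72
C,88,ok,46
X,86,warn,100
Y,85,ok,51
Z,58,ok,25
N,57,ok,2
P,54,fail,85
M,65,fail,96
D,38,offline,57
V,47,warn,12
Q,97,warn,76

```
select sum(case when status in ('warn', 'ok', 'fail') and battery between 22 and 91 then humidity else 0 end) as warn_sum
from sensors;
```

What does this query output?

sensor=L: ✓ → 43
sensor=A: ✓ → 38
sensor=K: ✓ → 50
sensor=B: ✗
sensor=C: ✓ → 88
sensor=X: ✗
sensor=Y: ✓ → 85
sensor=Z: ✓ → 58
sensor=N: ✗
sensor=P: ✓ → 54
sensor=M: ✗
sensor=D: ✗
sensor=V: ✗
sensor=Q: ✓ → 97
warn_sum = 43 + 38 + 50 + 88 + 85 + 58 + 54 + 97 = 513

513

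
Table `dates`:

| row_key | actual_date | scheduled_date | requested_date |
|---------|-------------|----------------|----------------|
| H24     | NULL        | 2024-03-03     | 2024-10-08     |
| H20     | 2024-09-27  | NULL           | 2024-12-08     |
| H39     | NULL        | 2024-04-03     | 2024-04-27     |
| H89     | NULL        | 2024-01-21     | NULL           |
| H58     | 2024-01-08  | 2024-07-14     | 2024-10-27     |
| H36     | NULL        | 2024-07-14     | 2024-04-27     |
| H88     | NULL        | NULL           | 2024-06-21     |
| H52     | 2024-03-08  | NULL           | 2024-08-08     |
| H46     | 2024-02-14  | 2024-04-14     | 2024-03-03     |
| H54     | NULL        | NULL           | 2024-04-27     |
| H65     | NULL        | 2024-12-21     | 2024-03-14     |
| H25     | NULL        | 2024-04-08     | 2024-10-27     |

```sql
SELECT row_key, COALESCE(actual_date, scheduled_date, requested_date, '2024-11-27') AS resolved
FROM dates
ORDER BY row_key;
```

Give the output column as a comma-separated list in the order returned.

2024-09-27, 2024-03-03, 2024-04-08, 2024-07-14, 2024-04-03, 2024-02-14, 2024-03-08, 2024-04-27, 2024-01-08, 2024-12-21, 2024-06-21, 2024-01-21

row_key=H20: actual_date=2024-09-27 → 2024-09-27
row_key=H24: actual_date=NULL, scheduled_date=2024-03-03 → 2024-03-03
row_key=H25: actual_date=NULL, scheduled_date=2024-04-08 → 2024-04-08
row_key=H36: actual_date=NULL, scheduled_date=2024-07-14 → 2024-07-14
row_key=H39: actual_date=NULL, scheduled_date=2024-04-03 → 2024-04-03
row_key=H46: actual_date=2024-02-14 → 2024-02-14
row_key=H52: actual_date=2024-03-08 → 2024-03-08
row_key=H54: actual_date=NULL, scheduled_date=NULL, requested_date=2024-04-27 → 2024-04-27
row_key=H58: actual_date=2024-01-08 → 2024-01-08
row_key=H65: actual_date=NULL, scheduled_date=2024-12-21 → 2024-12-21
row_key=H88: actual_date=NULL, scheduled_date=NULL, requested_date=2024-06-21 → 2024-06-21
row_key=H89: actual_date=NULL, scheduled_date=2024-01-21 → 2024-01-21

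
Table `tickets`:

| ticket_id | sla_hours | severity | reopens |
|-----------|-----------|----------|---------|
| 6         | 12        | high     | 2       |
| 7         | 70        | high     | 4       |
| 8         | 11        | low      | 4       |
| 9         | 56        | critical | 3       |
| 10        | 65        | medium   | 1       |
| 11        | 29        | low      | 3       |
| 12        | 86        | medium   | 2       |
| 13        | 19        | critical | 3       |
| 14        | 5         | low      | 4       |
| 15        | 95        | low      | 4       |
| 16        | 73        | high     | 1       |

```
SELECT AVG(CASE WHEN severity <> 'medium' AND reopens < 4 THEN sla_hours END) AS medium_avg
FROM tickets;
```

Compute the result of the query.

37.8

ticket_id=6: ✓ → 12
ticket_id=7: ✗
ticket_id=8: ✗
ticket_id=9: ✓ → 56
ticket_id=10: ✗
ticket_id=11: ✓ → 29
ticket_id=12: ✗
ticket_id=13: ✓ → 19
ticket_id=14: ✗
ticket_id=15: ✗
ticket_id=16: ✓ → 73
medium_avg = (12 + 56 + 29 + 19 + 73) / 5 = 37.8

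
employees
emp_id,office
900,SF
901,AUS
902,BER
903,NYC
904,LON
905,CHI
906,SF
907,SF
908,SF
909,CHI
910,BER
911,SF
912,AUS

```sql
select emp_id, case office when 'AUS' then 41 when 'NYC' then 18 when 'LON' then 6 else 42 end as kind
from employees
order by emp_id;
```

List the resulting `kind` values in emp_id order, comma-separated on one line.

emp_id=900: ELSE → 42
emp_id=901: office='AUS' → 41
emp_id=902: ELSE → 42
emp_id=903: office='NYC' → 18
emp_id=904: office='LON' → 6
emp_id=905: ELSE → 42
emp_id=906: ELSE → 42
emp_id=907: ELSE → 42
emp_id=908: ELSE → 42
emp_id=909: ELSE → 42
emp_id=910: ELSE → 42
emp_id=911: ELSE → 42
emp_id=912: office='AUS' → 41

42, 41, 42, 18, 6, 42, 42, 42, 42, 42, 42, 42, 41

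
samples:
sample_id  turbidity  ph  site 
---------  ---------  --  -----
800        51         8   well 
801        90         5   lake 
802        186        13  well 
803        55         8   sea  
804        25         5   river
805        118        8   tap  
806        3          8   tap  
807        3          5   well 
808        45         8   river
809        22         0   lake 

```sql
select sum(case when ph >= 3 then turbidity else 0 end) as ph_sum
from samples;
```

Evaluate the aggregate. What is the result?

576

sample_id=800: ✓ → 51
sample_id=801: ✓ → 90
sample_id=802: ✓ → 186
sample_id=803: ✓ → 55
sample_id=804: ✓ → 25
sample_id=805: ✓ → 118
sample_id=806: ✓ → 3
sample_id=807: ✓ → 3
sample_id=808: ✓ → 45
sample_id=809: ✗
ph_sum = 51 + 90 + 186 + 55 + 25 + 118 + 3 + 3 + 45 = 576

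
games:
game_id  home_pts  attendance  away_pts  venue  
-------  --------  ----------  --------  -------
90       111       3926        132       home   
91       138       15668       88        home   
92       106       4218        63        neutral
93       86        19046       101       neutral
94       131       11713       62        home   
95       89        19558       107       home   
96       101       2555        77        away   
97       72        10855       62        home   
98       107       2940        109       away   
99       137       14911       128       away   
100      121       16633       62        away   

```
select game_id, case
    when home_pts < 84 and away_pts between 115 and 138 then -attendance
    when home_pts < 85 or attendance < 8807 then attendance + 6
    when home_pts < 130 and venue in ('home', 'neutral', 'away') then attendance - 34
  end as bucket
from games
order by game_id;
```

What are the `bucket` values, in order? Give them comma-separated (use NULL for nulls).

3932, NULL, 4224, 19012, NULL, 19524, 2561, 10861, 2946, NULL, 16599

game_id=90: home_pts < 85 or attendance < 8807 → 3932
game_id=91: (no match → NULL) → NULL
game_id=92: home_pts < 85 or attendance < 8807 → 4224
game_id=93: home_pts < 130 and venue in ('home', 'neutral', 'away') → 19012
game_id=94: (no match → NULL) → NULL
game_id=95: home_pts < 130 and venue in ('home', 'neutral', 'away') → 19524
game_id=96: home_pts < 85 or attendance < 8807 → 2561
game_id=97: home_pts < 85 or attendance < 8807 → 10861
game_id=98: home_pts < 85 or attendance < 8807 → 2946
game_id=99: (no match → NULL) → NULL
game_id=100: home_pts < 130 and venue in ('home', 'neutral', 'away') → 16599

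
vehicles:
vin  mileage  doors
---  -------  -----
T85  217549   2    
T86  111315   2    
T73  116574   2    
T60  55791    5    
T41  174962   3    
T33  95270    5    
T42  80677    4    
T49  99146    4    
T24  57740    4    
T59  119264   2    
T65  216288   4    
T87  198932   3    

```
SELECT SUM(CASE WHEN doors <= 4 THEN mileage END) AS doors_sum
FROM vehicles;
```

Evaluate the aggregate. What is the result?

1392447

vin=T85: ✓ → 217549
vin=T86: ✓ → 111315
vin=T73: ✓ → 116574
vin=T60: ✗
vin=T41: ✓ → 174962
vin=T33: ✗
vin=T42: ✓ → 80677
vin=T49: ✓ → 99146
vin=T24: ✓ → 57740
vin=T59: ✓ → 119264
vin=T65: ✓ → 216288
vin=T87: ✓ → 198932
doors_sum = 217549 + 111315 + 116574 + 174962 + 80677 + 99146 + 57740 + 119264 + 216288 + 198932 = 1392447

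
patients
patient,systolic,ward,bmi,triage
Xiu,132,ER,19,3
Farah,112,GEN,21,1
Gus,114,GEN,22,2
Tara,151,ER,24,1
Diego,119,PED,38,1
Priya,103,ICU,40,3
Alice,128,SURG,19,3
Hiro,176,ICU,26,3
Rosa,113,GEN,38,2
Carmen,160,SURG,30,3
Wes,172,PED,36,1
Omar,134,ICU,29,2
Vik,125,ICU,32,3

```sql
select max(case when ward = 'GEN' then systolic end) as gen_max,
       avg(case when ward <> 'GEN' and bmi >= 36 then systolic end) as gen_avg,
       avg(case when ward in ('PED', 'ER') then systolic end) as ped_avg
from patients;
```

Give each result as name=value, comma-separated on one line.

[gen_max: ward = 'GEN']
patient=Xiu: ✗
patient=Farah: ✓ → 112
patient=Gus: ✓ → 114
patient=Tara: ✗
patient=Diego: ✗
patient=Priya: ✗
patient=Alice: ✗
patient=Hiro: ✗
patient=Rosa: ✓ → 113
patient=Carmen: ✗
patient=Wes: ✗
patient=Omar: ✗
patient=Vik: ✗
gen_max = MAX(112, 114, 113) = 114
—
[gen_avg: ward <> 'GEN' and bmi >= 36]
patient=Xiu: ✗
patient=Farah: ✗
patient=Gus: ✗
patient=Tara: ✗
patient=Diego: ✓ → 119
patient=Priya: ✓ → 103
patient=Alice: ✗
patient=Hiro: ✗
patient=Rosa: ✗
patient=Carmen: ✗
patient=Wes: ✓ → 172
patient=Omar: ✗
patient=Vik: ✗
gen_avg = (119 + 103 + 172) / 3 = 131.3333333333
—
[ped_avg: ward in ('PED', 'ER')]
patient=Xiu: ✓ → 132
patient=Farah: ✗
patient=Gus: ✗
patient=Tara: ✓ → 151
patient=Diego: ✓ → 119
patient=Priya: ✗
patient=Alice: ✗
patient=Hiro: ✗
patient=Rosa: ✗
patient=Carmen: ✗
patient=Wes: ✓ → 172
patient=Omar: ✗
patient=Vik: ✗
ped_avg = (132 + 151 + 119 + 172) / 4 = 143.5

gen_max=114, gen_avg=131.3333333333, ped_avg=143.5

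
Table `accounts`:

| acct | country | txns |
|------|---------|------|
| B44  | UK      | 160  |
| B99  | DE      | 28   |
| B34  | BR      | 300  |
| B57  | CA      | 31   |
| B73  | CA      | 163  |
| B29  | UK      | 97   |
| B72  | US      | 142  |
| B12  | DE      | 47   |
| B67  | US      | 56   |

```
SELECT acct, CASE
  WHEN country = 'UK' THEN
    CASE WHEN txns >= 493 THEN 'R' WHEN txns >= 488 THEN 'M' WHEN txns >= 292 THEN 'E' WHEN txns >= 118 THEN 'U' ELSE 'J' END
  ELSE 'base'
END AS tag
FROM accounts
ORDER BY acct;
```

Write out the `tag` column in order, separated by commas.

acct=B12: country='DE' → outer ELSE → base
acct=B29: country='UK' → inner[ELSE] → J
acct=B34: country='BR' → outer ELSE → base
acct=B44: country='UK' → inner[txns >= 118] → U
acct=B57: country='CA' → outer ELSE → base
acct=B67: country='US' → outer ELSE → base
acct=B72: country='US' → outer ELSE → base
acct=B73: country='CA' → outer ELSE → base
acct=B99: country='DE' → outer ELSE → base

base, J, base, U, base, base, base, base, base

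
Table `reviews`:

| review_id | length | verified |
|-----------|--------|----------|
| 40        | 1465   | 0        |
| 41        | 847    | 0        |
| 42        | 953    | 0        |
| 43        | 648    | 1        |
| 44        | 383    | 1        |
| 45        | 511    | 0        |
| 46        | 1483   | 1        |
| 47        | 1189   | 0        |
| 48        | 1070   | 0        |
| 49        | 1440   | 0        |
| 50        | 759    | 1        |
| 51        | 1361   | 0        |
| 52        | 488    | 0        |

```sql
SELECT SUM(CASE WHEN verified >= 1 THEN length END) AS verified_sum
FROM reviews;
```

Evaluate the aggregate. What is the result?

review_id=40: ✗
review_id=41: ✗
review_id=42: ✗
review_id=43: ✓ → 648
review_id=44: ✓ → 383
review_id=45: ✗
review_id=46: ✓ → 1483
review_id=47: ✗
review_id=48: ✗
review_id=49: ✗
review_id=50: ✓ → 759
review_id=51: ✗
review_id=52: ✗
verified_sum = 648 + 383 + 1483 + 759 = 3273

3273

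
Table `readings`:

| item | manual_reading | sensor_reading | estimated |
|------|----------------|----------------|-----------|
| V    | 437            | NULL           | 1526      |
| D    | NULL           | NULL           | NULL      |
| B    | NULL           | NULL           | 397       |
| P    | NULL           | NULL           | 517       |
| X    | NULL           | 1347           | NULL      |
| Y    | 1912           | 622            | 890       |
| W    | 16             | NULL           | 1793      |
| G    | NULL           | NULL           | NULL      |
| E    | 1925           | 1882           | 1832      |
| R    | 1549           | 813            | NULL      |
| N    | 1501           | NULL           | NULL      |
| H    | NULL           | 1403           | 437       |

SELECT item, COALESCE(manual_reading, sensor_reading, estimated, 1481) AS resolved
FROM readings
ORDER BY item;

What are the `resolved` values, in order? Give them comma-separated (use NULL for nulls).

397, 1481, 1925, 1481, 1403, 1501, 517, 1549, 437, 16, 1347, 1912

item=B: manual_reading=NULL, sensor_reading=NULL, estimated=397 → 397
item=D: manual_reading=NULL, sensor_reading=NULL, estimated=NULL, → literal 1481 → 1481
item=E: manual_reading=1925 → 1925
item=G: manual_reading=NULL, sensor_reading=NULL, estimated=NULL, → literal 1481 → 1481
item=H: manual_reading=NULL, sensor_reading=1403 → 1403
item=N: manual_reading=1501 → 1501
item=P: manual_reading=NULL, sensor_reading=NULL, estimated=517 → 517
item=R: manual_reading=1549 → 1549
item=V: manual_reading=437 → 437
item=W: manual_reading=16 → 16
item=X: manual_reading=NULL, sensor_reading=1347 → 1347
item=Y: manual_reading=1912 → 1912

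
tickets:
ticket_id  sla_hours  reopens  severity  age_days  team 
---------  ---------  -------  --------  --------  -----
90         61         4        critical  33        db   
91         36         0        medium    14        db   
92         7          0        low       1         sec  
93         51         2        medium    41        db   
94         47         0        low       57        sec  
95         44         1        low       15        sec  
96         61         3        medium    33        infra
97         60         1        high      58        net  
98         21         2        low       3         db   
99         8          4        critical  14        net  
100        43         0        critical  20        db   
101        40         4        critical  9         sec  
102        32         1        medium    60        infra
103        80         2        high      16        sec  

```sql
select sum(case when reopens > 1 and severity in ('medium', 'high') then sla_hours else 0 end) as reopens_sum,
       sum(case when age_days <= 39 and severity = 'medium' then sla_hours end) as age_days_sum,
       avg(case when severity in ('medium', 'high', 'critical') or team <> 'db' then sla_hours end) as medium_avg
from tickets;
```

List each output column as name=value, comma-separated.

[reopens_sum: reopens > 1 and severity in ('medium', 'high')]
ticket_id=90: ✗
ticket_id=91: ✗
ticket_id=92: ✗
ticket_id=93: ✓ → 51
ticket_id=94: ✗
ticket_id=95: ✗
ticket_id=96: ✓ → 61
ticket_id=97: ✗
ticket_id=98: ✗
ticket_id=99: ✗
ticket_id=100: ✗
ticket_id=101: ✗
ticket_id=102: ✗
ticket_id=103: ✓ → 80
reopens_sum = 51 + 61 + 80 = 192
—
[age_days_sum: age_days <= 39 and severity = 'medium']
ticket_id=90: ✗
ticket_id=91: ✓ → 36
ticket_id=92: ✗
ticket_id=93: ✗
ticket_id=94: ✗
ticket_id=95: ✗
ticket_id=96: ✓ → 61
ticket_id=97: ✗
ticket_id=98: ✗
ticket_id=99: ✗
ticket_id=100: ✗
ticket_id=101: ✗
ticket_id=102: ✗
ticket_id=103: ✗
age_days_sum = 36 + 61 = 97
—
[medium_avg: severity in ('medium', 'high', 'critical') or team <> 'db']
ticket_id=90: ✓ → 61
ticket_id=91: ✓ → 36
ticket_id=92: ✓ → 7
ticket_id=93: ✓ → 51
ticket_id=94: ✓ → 47
ticket_id=95: ✓ → 44
ticket_id=96: ✓ → 61
ticket_id=97: ✓ → 60
ticket_id=98: ✗
ticket_id=99: ✓ → 8
ticket_id=100: ✓ → 43
ticket_id=101: ✓ → 40
ticket_id=102: ✓ → 32
ticket_id=103: ✓ → 80
medium_avg = (61 + 36 + 7 + 51 + 47 + 44 + 61 + 60 + 8 + 43 + 40 + 32 + 80) / 13 = 43.8461538462

reopens_sum=192, age_days_sum=97, medium_avg=43.8461538462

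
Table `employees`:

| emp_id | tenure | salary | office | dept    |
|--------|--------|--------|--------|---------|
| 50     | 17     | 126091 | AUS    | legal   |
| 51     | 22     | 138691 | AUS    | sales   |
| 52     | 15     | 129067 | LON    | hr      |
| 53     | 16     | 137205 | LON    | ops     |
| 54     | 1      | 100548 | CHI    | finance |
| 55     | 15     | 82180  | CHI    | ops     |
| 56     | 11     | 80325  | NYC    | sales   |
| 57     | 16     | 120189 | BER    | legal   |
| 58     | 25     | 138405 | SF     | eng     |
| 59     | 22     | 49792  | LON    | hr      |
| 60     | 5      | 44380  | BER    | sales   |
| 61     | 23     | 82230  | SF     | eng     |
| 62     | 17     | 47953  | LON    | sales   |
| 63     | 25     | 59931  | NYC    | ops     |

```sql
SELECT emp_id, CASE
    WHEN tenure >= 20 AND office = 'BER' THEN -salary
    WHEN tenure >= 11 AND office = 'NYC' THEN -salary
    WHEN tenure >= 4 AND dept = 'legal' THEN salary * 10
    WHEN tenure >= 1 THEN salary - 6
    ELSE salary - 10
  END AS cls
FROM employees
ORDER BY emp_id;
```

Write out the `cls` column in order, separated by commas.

1260910, 138685, 129061, 137199, 100542, 82174, -80325, 1201890, 138399, 49786, 44374, 82224, 47947, -59931

emp_id=50: tenure >= 4 AND dept = 'legal' → 1260910
emp_id=51: tenure >= 1 → 138685
emp_id=52: tenure >= 1 → 129061
emp_id=53: tenure >= 1 → 137199
emp_id=54: tenure >= 1 → 100542
emp_id=55: tenure >= 1 → 82174
emp_id=56: tenure >= 11 AND office = 'NYC' → -80325
emp_id=57: tenure >= 4 AND dept = 'legal' → 1201890
emp_id=58: tenure >= 1 → 138399
emp_id=59: tenure >= 1 → 49786
emp_id=60: tenure >= 1 → 44374
emp_id=61: tenure >= 1 → 82224
emp_id=62: tenure >= 1 → 47947
emp_id=63: tenure >= 11 AND office = 'NYC' → -59931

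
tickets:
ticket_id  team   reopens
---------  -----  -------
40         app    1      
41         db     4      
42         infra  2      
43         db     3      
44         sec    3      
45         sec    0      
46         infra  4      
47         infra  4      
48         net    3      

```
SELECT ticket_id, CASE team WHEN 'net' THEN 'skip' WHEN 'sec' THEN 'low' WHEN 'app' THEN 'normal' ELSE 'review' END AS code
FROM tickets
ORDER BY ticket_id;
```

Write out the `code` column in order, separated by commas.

ticket_id=40: team='app' → normal
ticket_id=41: ELSE → review
ticket_id=42: ELSE → review
ticket_id=43: ELSE → review
ticket_id=44: team='sec' → low
ticket_id=45: team='sec' → low
ticket_id=46: ELSE → review
ticket_id=47: ELSE → review
ticket_id=48: team='net' → skip

normal, review, review, review, low, low, review, review, skip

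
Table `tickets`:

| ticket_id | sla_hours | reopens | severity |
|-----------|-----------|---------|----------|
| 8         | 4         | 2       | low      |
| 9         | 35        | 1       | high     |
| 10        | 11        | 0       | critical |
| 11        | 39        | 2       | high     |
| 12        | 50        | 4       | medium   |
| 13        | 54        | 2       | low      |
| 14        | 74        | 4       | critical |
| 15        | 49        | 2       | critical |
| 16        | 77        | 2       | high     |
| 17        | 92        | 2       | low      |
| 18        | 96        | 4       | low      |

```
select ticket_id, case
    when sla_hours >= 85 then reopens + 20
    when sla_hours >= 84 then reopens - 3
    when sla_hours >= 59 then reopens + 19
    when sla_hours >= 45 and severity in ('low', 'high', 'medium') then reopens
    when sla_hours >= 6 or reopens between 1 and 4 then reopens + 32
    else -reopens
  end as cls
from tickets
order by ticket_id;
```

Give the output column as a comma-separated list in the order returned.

ticket_id=8: sla_hours >= 6 or reopens between 1 and 4 → 34
ticket_id=9: sla_hours >= 6 or reopens between 1 and 4 → 33
ticket_id=10: sla_hours >= 6 or reopens between 1 and 4 → 32
ticket_id=11: sla_hours >= 6 or reopens between 1 and 4 → 34
ticket_id=12: sla_hours >= 45 and severity in ('low', 'high', 'medium') → 4
ticket_id=13: sla_hours >= 45 and severity in ('low', 'high', 'medium') → 2
ticket_id=14: sla_hours >= 59 → 23
ticket_id=15: sla_hours >= 6 or reopens between 1 and 4 → 34
ticket_id=16: sla_hours >= 59 → 21
ticket_id=17: sla_hours >= 85 → 22
ticket_id=18: sla_hours >= 85 → 24

34, 33, 32, 34, 4, 2, 23, 34, 21, 22, 24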